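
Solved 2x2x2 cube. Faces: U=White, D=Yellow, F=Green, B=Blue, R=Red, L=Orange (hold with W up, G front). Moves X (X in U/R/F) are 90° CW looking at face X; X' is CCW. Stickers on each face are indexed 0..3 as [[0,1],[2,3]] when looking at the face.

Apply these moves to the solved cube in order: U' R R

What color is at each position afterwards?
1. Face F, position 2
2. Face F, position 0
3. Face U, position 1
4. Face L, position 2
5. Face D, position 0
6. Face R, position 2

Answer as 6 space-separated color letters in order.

After move 1 (U'): U=WWWW F=OOGG R=GGRR B=RRBB L=BBOO
After move 2 (R): R=RGRG U=WOWG F=OYGY D=YBYR B=WRWB
After move 3 (R): R=RRGG U=WYWY F=OBGR D=YWYW B=GROB
Query 1: F[2] = G
Query 2: F[0] = O
Query 3: U[1] = Y
Query 4: L[2] = O
Query 5: D[0] = Y
Query 6: R[2] = G

Answer: G O Y O Y G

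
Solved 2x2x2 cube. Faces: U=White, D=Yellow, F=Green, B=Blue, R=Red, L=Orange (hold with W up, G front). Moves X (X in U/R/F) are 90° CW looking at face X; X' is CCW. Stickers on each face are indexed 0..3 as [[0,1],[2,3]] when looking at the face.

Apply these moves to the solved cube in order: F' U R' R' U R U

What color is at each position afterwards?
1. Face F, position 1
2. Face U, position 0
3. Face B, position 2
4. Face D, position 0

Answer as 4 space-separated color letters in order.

After move 1 (F'): F=GGGG U=WWRR R=YRYR D=OOYY L=OWOW
After move 2 (U): U=RWRW F=YRGG R=BBYR B=OWBB L=GGOW
After move 3 (R'): R=BRBY U=RBRO F=YWGW D=ORYG B=YWOB
After move 4 (R'): R=RYBB U=RORY F=YBGO D=OWYW B=GWRB
After move 5 (U): U=RRYO F=RYGO R=GWBB B=GGRB L=YBOW
After move 6 (R): R=BGBW U=RYYO F=RWGW D=ORYG B=OGRB
After move 7 (U): U=YROY F=BGGW R=OGBW B=YBRB L=RWOW
Query 1: F[1] = G
Query 2: U[0] = Y
Query 3: B[2] = R
Query 4: D[0] = O

Answer: G Y R O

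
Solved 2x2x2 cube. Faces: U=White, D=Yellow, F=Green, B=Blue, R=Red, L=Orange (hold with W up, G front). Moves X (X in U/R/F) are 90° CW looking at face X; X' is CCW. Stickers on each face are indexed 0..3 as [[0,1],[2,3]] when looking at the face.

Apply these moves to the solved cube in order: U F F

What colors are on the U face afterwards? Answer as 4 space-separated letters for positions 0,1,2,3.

After move 1 (U): U=WWWW F=RRGG R=BBRR B=OOBB L=GGOO
After move 2 (F): F=GRGR U=WWOG R=WBWR D=RBYY L=GYOY
After move 3 (F): F=GGRR U=WWYY R=OBGR D=WWYY L=GROB
Query: U face = WWYY

Answer: W W Y Y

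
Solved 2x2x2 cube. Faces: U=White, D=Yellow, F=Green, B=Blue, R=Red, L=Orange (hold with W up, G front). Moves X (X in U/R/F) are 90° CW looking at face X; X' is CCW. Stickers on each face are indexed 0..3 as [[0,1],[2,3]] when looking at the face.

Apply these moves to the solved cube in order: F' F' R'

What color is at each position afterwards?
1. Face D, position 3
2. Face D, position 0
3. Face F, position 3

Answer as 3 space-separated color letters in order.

Answer: G W Y

Derivation:
After move 1 (F'): F=GGGG U=WWRR R=YRYR D=OOYY L=OWOW
After move 2 (F'): F=GGGG U=WWYY R=OROR D=WWYY L=OROR
After move 3 (R'): R=RROO U=WBYB F=GWGY D=WGYG B=YBWB
Query 1: D[3] = G
Query 2: D[0] = W
Query 3: F[3] = Y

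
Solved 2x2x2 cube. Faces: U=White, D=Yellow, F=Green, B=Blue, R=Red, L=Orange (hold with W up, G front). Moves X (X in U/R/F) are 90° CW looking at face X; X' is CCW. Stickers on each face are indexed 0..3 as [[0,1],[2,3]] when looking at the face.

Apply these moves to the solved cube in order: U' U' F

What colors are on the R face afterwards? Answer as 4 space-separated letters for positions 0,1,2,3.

Answer: W O W R

Derivation:
After move 1 (U'): U=WWWW F=OOGG R=GGRR B=RRBB L=BBOO
After move 2 (U'): U=WWWW F=BBGG R=OORR B=GGBB L=RROO
After move 3 (F): F=GBGB U=WWOR R=WOWR D=ROYY L=RYOY
Query: R face = WOWR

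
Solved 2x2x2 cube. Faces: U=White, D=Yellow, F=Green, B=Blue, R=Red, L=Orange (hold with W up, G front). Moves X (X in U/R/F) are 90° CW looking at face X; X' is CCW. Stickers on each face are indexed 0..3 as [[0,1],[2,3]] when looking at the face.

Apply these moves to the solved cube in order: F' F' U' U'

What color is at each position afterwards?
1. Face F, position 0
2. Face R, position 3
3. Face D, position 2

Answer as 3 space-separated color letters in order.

Answer: B R Y

Derivation:
After move 1 (F'): F=GGGG U=WWRR R=YRYR D=OOYY L=OWOW
After move 2 (F'): F=GGGG U=WWYY R=OROR D=WWYY L=OROR
After move 3 (U'): U=WYWY F=ORGG R=GGOR B=ORBB L=BBOR
After move 4 (U'): U=YYWW F=BBGG R=OROR B=GGBB L=OROR
Query 1: F[0] = B
Query 2: R[3] = R
Query 3: D[2] = Y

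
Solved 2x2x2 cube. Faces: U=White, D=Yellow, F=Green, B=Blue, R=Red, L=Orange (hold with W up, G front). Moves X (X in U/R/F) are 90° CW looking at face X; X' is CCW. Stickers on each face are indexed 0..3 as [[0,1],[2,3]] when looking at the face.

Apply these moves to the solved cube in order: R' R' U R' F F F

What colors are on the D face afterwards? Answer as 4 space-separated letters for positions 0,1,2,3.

Answer: B O Y B

Derivation:
After move 1 (R'): R=RRRR U=WBWB F=GWGW D=YGYG B=YBYB
After move 2 (R'): R=RRRR U=WYWY F=GBGB D=YWYW B=GBGB
After move 3 (U): U=WWYY F=RRGB R=GBRR B=OOGB L=GBOO
After move 4 (R'): R=BRGR U=WGYO F=RWGY D=YRYB B=WOWB
After move 5 (F): F=GRYW U=WGOB R=YROR D=GBYB L=GYOR
After move 6 (F): F=YGWR U=WGRY R=ORBR D=OYYB L=GGOB
After move 7 (F): F=WYRG U=WGBG R=RRYR D=BOYB L=GOOY
Query: D face = BOYB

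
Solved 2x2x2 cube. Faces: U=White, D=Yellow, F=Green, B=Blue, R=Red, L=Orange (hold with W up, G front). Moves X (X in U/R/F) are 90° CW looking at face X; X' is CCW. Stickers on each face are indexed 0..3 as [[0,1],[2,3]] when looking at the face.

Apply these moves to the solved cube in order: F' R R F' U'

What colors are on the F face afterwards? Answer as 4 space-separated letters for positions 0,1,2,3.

Answer: O Y G G

Derivation:
After move 1 (F'): F=GGGG U=WWRR R=YRYR D=OOYY L=OWOW
After move 2 (R): R=YYRR U=WGRG F=GOGY D=OBYB B=RBWB
After move 3 (R): R=RYRY U=WORY F=GBGB D=OWYR B=GBGB
After move 4 (F'): F=BBGG U=WORR R=WYOY D=WWYR L=OYOR
After move 5 (U'): U=ORWR F=OYGG R=BBOY B=WYGB L=GBOR
Query: F face = OYGG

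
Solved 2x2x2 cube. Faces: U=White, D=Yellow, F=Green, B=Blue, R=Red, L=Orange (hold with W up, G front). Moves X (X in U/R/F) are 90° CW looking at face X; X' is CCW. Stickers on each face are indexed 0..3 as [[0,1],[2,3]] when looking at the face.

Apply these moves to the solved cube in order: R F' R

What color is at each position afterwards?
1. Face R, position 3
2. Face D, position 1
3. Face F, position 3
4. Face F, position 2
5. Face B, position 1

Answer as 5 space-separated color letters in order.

Answer: R W B G B

Derivation:
After move 1 (R): R=RRRR U=WGWG F=GYGY D=YBYB B=WBWB
After move 2 (F'): F=YYGG U=WGRR R=BRYR D=OOYB L=OGOW
After move 3 (R): R=YBRR U=WYRG F=YOGB D=OWYW B=RBGB
Query 1: R[3] = R
Query 2: D[1] = W
Query 3: F[3] = B
Query 4: F[2] = G
Query 5: B[1] = B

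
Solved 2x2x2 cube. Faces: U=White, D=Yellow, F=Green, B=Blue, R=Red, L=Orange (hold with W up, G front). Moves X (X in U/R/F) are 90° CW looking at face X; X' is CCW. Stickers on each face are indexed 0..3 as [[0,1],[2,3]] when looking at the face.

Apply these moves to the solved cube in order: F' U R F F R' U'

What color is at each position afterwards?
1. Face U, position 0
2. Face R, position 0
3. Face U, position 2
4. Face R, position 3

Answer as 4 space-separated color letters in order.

Answer: W Y R G

Derivation:
After move 1 (F'): F=GGGG U=WWRR R=YRYR D=OOYY L=OWOW
After move 2 (U): U=RWRW F=YRGG R=BBYR B=OWBB L=GGOW
After move 3 (R): R=YBRB U=RRRG F=YOGY D=OBYO B=WWWB
After move 4 (F): F=GYYO U=RRWG R=RBGB D=RYYO L=GOOB
After move 5 (F): F=YGOY U=RRBO R=WBGB D=GRYO L=GROY
After move 6 (R'): R=BBWG U=RWBW F=YROO D=GGYY B=OWRB
After move 7 (U'): U=WWRB F=GROO R=YRWG B=BBRB L=OWOY
Query 1: U[0] = W
Query 2: R[0] = Y
Query 3: U[2] = R
Query 4: R[3] = G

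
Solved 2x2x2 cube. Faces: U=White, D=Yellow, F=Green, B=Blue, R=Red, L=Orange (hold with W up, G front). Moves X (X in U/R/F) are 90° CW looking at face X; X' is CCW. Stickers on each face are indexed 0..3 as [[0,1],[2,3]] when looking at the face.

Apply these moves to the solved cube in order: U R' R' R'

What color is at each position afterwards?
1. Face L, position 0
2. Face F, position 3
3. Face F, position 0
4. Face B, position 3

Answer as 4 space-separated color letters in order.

Answer: G Y R B

Derivation:
After move 1 (U): U=WWWW F=RRGG R=BBRR B=OOBB L=GGOO
After move 2 (R'): R=BRBR U=WBWO F=RWGW D=YRYG B=YOYB
After move 3 (R'): R=RRBB U=WYWY F=RBGO D=YWYW B=GORB
After move 4 (R'): R=RBRB U=WRWG F=RYGY D=YBYO B=WOWB
Query 1: L[0] = G
Query 2: F[3] = Y
Query 3: F[0] = R
Query 4: B[3] = B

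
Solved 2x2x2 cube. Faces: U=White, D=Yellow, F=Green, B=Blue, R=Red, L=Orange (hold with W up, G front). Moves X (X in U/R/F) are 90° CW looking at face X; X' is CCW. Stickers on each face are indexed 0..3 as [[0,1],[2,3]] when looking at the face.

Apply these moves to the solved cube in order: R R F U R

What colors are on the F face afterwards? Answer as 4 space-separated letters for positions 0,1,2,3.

Answer: W R B W

Derivation:
After move 1 (R): R=RRRR U=WGWG F=GYGY D=YBYB B=WBWB
After move 2 (R): R=RRRR U=WYWY F=GBGB D=YWYW B=GBGB
After move 3 (F): F=GGBB U=WYOO R=WRYR D=RRYW L=OYOW
After move 4 (U): U=OWOY F=WRBB R=GBYR B=OYGB L=GGOW
After move 5 (R): R=YGRB U=OROB F=WRBW D=RGYO B=YYWB
Query: F face = WRBW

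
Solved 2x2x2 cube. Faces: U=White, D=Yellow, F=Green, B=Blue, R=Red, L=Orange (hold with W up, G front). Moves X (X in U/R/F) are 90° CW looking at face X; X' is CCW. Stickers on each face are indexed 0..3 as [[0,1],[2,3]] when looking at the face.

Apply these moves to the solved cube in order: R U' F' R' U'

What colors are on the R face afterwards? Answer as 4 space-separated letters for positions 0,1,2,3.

Answer: O G B Y

Derivation:
After move 1 (R): R=RRRR U=WGWG F=GYGY D=YBYB B=WBWB
After move 2 (U'): U=GGWW F=OOGY R=GYRR B=RRWB L=WBOO
After move 3 (F'): F=OYOG U=GGGR R=BYYR D=BOYB L=WWOW
After move 4 (R'): R=YRBY U=GWGR F=OGOR D=BYYG B=BROB
After move 5 (U'): U=WRGG F=WWOR R=OGBY B=YROB L=BROW
Query: R face = OGBY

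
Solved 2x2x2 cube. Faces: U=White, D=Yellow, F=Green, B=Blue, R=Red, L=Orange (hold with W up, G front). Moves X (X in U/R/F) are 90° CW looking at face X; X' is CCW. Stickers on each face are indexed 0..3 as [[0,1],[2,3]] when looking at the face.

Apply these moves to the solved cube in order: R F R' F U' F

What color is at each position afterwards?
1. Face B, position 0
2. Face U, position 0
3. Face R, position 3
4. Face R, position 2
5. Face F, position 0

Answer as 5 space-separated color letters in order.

After move 1 (R): R=RRRR U=WGWG F=GYGY D=YBYB B=WBWB
After move 2 (F): F=GGYY U=WGOO R=WRGR D=RRYB L=OYOB
After move 3 (R'): R=RRWG U=WWOW F=GGYO D=RGYY B=BBRB
After move 4 (F): F=YGOG U=WWBY R=ORWG D=WRYY L=OROG
After move 5 (U'): U=WYWB F=OROG R=YGWG B=ORRB L=BBOG
After move 6 (F): F=OOGR U=WYGB R=WGBG D=WYYY L=BWOR
Query 1: B[0] = O
Query 2: U[0] = W
Query 3: R[3] = G
Query 4: R[2] = B
Query 5: F[0] = O

Answer: O W G B O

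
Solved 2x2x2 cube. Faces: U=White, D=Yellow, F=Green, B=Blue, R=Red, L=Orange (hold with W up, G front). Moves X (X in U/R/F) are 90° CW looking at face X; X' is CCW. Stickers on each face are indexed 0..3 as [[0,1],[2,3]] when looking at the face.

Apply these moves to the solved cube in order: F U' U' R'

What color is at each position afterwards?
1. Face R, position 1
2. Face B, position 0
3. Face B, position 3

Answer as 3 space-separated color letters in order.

After move 1 (F): F=GGGG U=WWOO R=WRWR D=RRYY L=OYOY
After move 2 (U'): U=WOWO F=OYGG R=GGWR B=WRBB L=BBOY
After move 3 (U'): U=OOWW F=BBGG R=OYWR B=GGBB L=WROY
After move 4 (R'): R=YROW U=OBWG F=BOGW D=RBYG B=YGRB
Query 1: R[1] = R
Query 2: B[0] = Y
Query 3: B[3] = B

Answer: R Y B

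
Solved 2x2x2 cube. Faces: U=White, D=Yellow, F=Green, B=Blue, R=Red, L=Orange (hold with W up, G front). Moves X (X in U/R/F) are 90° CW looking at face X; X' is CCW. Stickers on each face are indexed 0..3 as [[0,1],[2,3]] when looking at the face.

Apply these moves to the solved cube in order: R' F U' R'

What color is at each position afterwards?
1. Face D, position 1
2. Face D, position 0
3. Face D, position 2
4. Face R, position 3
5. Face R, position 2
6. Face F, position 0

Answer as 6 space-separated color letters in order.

After move 1 (R'): R=RRRR U=WBWB F=GWGW D=YGYG B=YBYB
After move 2 (F): F=GGWW U=WBOO R=WRBR D=RRYG L=OYOG
After move 3 (U'): U=BOWO F=OYWW R=GGBR B=WRYB L=YBOG
After move 4 (R'): R=GRGB U=BYWW F=OOWO D=RYYW B=GRRB
Query 1: D[1] = Y
Query 2: D[0] = R
Query 3: D[2] = Y
Query 4: R[3] = B
Query 5: R[2] = G
Query 6: F[0] = O

Answer: Y R Y B G O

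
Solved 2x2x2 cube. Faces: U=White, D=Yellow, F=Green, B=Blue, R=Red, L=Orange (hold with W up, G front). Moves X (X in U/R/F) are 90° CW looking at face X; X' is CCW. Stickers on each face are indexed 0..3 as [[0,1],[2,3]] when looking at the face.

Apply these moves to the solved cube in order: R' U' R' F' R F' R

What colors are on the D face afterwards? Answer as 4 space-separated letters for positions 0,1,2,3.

After move 1 (R'): R=RRRR U=WBWB F=GWGW D=YGYG B=YBYB
After move 2 (U'): U=BBWW F=OOGW R=GWRR B=RRYB L=YBOO
After move 3 (R'): R=WRGR U=BYWR F=OBGW D=YOYW B=GRGB
After move 4 (F'): F=BWOG U=BYWG R=ORYR D=BOYW L=YROW
After move 5 (R): R=YORR U=BWWG F=BOOW D=BGYG B=GRYB
After move 6 (F'): F=OWBO U=BWYR R=GOBR D=RWYG L=YGOW
After move 7 (R): R=BGRO U=BWYO F=OWBG D=RYYG B=RRWB
Query: D face = RYYG

Answer: R Y Y G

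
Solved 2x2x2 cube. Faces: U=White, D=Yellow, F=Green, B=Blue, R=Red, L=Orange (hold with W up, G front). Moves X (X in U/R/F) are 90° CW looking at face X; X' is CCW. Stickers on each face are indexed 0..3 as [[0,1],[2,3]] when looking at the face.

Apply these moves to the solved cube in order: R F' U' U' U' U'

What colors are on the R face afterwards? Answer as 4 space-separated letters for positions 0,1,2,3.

Answer: B R Y R

Derivation:
After move 1 (R): R=RRRR U=WGWG F=GYGY D=YBYB B=WBWB
After move 2 (F'): F=YYGG U=WGRR R=BRYR D=OOYB L=OGOW
After move 3 (U'): U=GRWR F=OGGG R=YYYR B=BRWB L=WBOW
After move 4 (U'): U=RRGW F=WBGG R=OGYR B=YYWB L=BROW
After move 5 (U'): U=RWRG F=BRGG R=WBYR B=OGWB L=YYOW
After move 6 (U'): U=WGRR F=YYGG R=BRYR B=WBWB L=OGOW
Query: R face = BRYR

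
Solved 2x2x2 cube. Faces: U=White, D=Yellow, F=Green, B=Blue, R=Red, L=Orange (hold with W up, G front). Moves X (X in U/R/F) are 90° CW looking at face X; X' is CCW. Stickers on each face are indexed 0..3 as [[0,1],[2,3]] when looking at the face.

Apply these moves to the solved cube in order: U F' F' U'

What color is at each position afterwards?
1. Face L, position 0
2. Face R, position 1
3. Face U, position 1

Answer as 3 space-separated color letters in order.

Answer: O G Y

Derivation:
After move 1 (U): U=WWWW F=RRGG R=BBRR B=OOBB L=GGOO
After move 2 (F'): F=RGRG U=WWBR R=YBYR D=GOYY L=GWOW
After move 3 (F'): F=GGRR U=WWYY R=OBGR D=WWYY L=GROB
After move 4 (U'): U=WYWY F=GRRR R=GGGR B=OBBB L=OOOB
Query 1: L[0] = O
Query 2: R[1] = G
Query 3: U[1] = Y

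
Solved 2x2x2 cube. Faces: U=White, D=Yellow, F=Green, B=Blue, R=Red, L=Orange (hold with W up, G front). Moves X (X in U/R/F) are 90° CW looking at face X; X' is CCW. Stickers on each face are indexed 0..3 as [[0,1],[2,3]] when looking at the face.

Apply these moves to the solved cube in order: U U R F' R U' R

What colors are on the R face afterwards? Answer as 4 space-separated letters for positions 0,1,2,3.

After move 1 (U): U=WWWW F=RRGG R=BBRR B=OOBB L=GGOO
After move 2 (U): U=WWWW F=BBGG R=OORR B=GGBB L=RROO
After move 3 (R): R=RORO U=WBWG F=BYGY D=YBYG B=WGWB
After move 4 (F'): F=YYBG U=WBRR R=BOYO D=ROYG L=RGOW
After move 5 (R): R=YBOO U=WYRG F=YOBG D=RWYW B=RGBB
After move 6 (U'): U=YGWR F=RGBG R=YOOO B=YBBB L=RGOW
After move 7 (R): R=OYOO U=YGWG F=RWBW D=RBYY B=RBGB
Query: R face = OYOO

Answer: O Y O O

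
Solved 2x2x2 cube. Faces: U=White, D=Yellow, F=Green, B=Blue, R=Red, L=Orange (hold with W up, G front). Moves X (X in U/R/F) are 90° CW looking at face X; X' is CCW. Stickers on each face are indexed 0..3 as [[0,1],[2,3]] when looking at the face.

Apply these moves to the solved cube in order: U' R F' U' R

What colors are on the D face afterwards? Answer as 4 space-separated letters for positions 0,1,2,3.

Answer: B W Y B

Derivation:
After move 1 (U'): U=WWWW F=OOGG R=GGRR B=RRBB L=BBOO
After move 2 (R): R=RGRG U=WOWG F=OYGY D=YBYR B=WRWB
After move 3 (F'): F=YYOG U=WORR R=BGYG D=BOYR L=BGOW
After move 4 (U'): U=ORWR F=BGOG R=YYYG B=BGWB L=WROW
After move 5 (R): R=YYGY U=OGWG F=BOOR D=BWYB B=RGRB
Query: D face = BWYB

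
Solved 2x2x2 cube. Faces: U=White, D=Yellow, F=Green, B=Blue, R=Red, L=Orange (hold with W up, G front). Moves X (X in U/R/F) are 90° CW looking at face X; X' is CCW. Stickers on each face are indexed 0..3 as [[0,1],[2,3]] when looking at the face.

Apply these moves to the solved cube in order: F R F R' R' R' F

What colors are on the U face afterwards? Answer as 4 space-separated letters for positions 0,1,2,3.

After move 1 (F): F=GGGG U=WWOO R=WRWR D=RRYY L=OYOY
After move 2 (R): R=WWRR U=WGOG F=GRGY D=RBYB B=OBWB
After move 3 (F): F=GGYR U=WGYY R=OWGR D=RWYB L=OROB
After move 4 (R'): R=WROG U=WWYO F=GGYY D=RGYR B=BBWB
After move 5 (R'): R=RGWO U=WWYB F=GWYO D=RGYY B=RBGB
After move 6 (R'): R=GORW U=WGYR F=GWYB D=RWYO B=YBGB
After move 7 (F): F=YGBW U=WGBR R=YORW D=RGYO L=OROW
Query: U face = WGBR

Answer: W G B R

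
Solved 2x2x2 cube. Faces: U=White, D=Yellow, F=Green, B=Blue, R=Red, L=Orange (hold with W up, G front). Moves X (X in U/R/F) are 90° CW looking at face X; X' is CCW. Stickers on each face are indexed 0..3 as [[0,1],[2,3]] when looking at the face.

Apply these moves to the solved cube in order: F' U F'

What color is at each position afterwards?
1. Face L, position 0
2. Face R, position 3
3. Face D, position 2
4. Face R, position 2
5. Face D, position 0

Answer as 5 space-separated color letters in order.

After move 1 (F'): F=GGGG U=WWRR R=YRYR D=OOYY L=OWOW
After move 2 (U): U=RWRW F=YRGG R=BBYR B=OWBB L=GGOW
After move 3 (F'): F=RGYG U=RWBY R=OBOR D=GWYY L=GWOR
Query 1: L[0] = G
Query 2: R[3] = R
Query 3: D[2] = Y
Query 4: R[2] = O
Query 5: D[0] = G

Answer: G R Y O G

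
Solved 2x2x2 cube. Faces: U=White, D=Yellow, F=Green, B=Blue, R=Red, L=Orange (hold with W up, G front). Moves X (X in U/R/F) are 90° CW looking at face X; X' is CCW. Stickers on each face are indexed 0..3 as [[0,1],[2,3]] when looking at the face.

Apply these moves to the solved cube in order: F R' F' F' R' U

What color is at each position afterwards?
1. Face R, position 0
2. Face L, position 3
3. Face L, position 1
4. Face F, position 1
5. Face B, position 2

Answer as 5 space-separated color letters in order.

After move 1 (F): F=GGGG U=WWOO R=WRWR D=RRYY L=OYOY
After move 2 (R'): R=RRWW U=WBOB F=GWGO D=RGYG B=YBRB
After move 3 (F'): F=WOGG U=WBRW R=GRRW D=YYYG L=OBOO
After move 4 (F'): F=OGWG U=WBGR R=YRYW D=BOYG L=OWOR
After move 5 (R'): R=RWYY U=WRGY F=OBWR D=BGYG B=GBOB
After move 6 (U): U=GWYR F=RWWR R=GBYY B=OWOB L=OBOR
Query 1: R[0] = G
Query 2: L[3] = R
Query 3: L[1] = B
Query 4: F[1] = W
Query 5: B[2] = O

Answer: G R B W O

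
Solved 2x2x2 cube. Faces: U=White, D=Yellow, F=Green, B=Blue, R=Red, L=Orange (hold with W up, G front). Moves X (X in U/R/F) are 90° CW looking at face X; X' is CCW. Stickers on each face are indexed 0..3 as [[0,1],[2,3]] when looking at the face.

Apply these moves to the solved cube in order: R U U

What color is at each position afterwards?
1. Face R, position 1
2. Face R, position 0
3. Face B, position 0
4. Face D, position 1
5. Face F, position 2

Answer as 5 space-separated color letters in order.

After move 1 (R): R=RRRR U=WGWG F=GYGY D=YBYB B=WBWB
After move 2 (U): U=WWGG F=RRGY R=WBRR B=OOWB L=GYOO
After move 3 (U): U=GWGW F=WBGY R=OORR B=GYWB L=RROO
Query 1: R[1] = O
Query 2: R[0] = O
Query 3: B[0] = G
Query 4: D[1] = B
Query 5: F[2] = G

Answer: O O G B G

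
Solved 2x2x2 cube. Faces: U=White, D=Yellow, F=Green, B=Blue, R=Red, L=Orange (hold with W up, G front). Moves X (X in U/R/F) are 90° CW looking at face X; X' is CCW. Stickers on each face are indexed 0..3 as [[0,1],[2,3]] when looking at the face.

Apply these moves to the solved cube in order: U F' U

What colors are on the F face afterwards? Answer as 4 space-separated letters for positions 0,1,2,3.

Answer: Y B R G

Derivation:
After move 1 (U): U=WWWW F=RRGG R=BBRR B=OOBB L=GGOO
After move 2 (F'): F=RGRG U=WWBR R=YBYR D=GOYY L=GWOW
After move 3 (U): U=BWRW F=YBRG R=OOYR B=GWBB L=RGOW
Query: F face = YBRG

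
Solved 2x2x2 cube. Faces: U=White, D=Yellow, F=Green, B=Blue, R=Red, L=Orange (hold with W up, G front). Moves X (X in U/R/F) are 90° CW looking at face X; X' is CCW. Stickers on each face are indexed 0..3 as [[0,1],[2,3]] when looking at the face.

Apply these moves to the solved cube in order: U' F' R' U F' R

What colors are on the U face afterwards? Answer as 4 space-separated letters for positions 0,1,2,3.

Answer: G R Y O

Derivation:
After move 1 (U'): U=WWWW F=OOGG R=GGRR B=RRBB L=BBOO
After move 2 (F'): F=OGOG U=WWGR R=YGYR D=BOYY L=BWOW
After move 3 (R'): R=GRYY U=WBGR F=OWOR D=BGYG B=YROB
After move 4 (U): U=GWRB F=GROR R=YRYY B=BWOB L=OWOW
After move 5 (F'): F=RRGO U=GWYY R=GRBY D=WWYG L=OBOR
After move 6 (R): R=BGYR U=GRYO F=RWGG D=WOYB B=YWWB
Query: U face = GRYO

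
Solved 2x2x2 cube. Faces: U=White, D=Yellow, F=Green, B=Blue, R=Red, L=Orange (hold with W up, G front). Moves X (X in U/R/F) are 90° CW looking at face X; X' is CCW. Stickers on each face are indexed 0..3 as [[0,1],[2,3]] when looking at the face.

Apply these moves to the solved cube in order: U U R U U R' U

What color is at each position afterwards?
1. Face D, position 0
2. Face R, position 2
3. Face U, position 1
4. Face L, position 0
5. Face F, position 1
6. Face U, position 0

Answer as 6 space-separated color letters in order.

Answer: Y R G W O B

Derivation:
After move 1 (U): U=WWWW F=RRGG R=BBRR B=OOBB L=GGOO
After move 2 (U): U=WWWW F=BBGG R=OORR B=GGBB L=RROO
After move 3 (R): R=RORO U=WBWG F=BYGY D=YBYG B=WGWB
After move 4 (U): U=WWGB F=ROGY R=WGRO B=RRWB L=BYOO
After move 5 (U): U=GWBW F=WGGY R=RRRO B=BYWB L=ROOO
After move 6 (R'): R=RORR U=GWBB F=WWGW D=YGYY B=GYBB
After move 7 (U): U=BGBW F=ROGW R=GYRR B=ROBB L=WWOO
Query 1: D[0] = Y
Query 2: R[2] = R
Query 3: U[1] = G
Query 4: L[0] = W
Query 5: F[1] = O
Query 6: U[0] = B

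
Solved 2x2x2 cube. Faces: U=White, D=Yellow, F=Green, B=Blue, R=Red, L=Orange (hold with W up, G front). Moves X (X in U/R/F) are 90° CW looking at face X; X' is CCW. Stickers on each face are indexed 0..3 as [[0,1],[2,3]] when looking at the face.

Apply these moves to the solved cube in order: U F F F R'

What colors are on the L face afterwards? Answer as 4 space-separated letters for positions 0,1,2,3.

After move 1 (U): U=WWWW F=RRGG R=BBRR B=OOBB L=GGOO
After move 2 (F): F=GRGR U=WWOG R=WBWR D=RBYY L=GYOY
After move 3 (F): F=GGRR U=WWYY R=OBGR D=WWYY L=GROB
After move 4 (F): F=RGRG U=WWBR R=YBYR D=GOYY L=GWOW
After move 5 (R'): R=BRYY U=WBBO F=RWRR D=GGYG B=YOOB
Query: L face = GWOW

Answer: G W O W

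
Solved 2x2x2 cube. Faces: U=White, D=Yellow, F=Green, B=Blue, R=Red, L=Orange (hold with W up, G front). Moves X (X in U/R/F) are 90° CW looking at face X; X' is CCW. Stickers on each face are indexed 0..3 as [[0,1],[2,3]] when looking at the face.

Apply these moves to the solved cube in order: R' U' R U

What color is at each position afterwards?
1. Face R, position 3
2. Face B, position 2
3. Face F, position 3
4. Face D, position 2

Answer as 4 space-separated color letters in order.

Answer: W B G Y

Derivation:
After move 1 (R'): R=RRRR U=WBWB F=GWGW D=YGYG B=YBYB
After move 2 (U'): U=BBWW F=OOGW R=GWRR B=RRYB L=YBOO
After move 3 (R): R=RGRW U=BOWW F=OGGG D=YYYR B=WRBB
After move 4 (U): U=WBWO F=RGGG R=WRRW B=YBBB L=OGOO
Query 1: R[3] = W
Query 2: B[2] = B
Query 3: F[3] = G
Query 4: D[2] = Y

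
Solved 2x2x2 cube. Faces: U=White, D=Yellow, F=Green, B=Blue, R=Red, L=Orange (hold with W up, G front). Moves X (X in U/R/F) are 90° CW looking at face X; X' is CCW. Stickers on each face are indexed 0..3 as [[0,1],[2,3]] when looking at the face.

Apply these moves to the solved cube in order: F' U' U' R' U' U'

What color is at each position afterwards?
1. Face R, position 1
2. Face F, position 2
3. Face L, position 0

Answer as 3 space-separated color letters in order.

Answer: R G W

Derivation:
After move 1 (F'): F=GGGG U=WWRR R=YRYR D=OOYY L=OWOW
After move 2 (U'): U=WRWR F=OWGG R=GGYR B=YRBB L=BBOW
After move 3 (U'): U=RRWW F=BBGG R=OWYR B=GGBB L=YROW
After move 4 (R'): R=WROY U=RBWG F=BRGW D=OBYG B=YGOB
After move 5 (U'): U=BGRW F=YRGW R=BROY B=WROB L=YGOW
After move 6 (U'): U=GWBR F=YGGW R=YROY B=BROB L=WROW
Query 1: R[1] = R
Query 2: F[2] = G
Query 3: L[0] = W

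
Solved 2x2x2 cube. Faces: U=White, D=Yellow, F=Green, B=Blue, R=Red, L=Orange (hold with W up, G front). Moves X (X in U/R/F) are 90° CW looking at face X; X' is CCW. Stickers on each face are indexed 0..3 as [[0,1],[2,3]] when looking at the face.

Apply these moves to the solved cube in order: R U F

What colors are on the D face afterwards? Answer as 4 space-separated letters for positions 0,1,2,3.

Answer: R W Y B

Derivation:
After move 1 (R): R=RRRR U=WGWG F=GYGY D=YBYB B=WBWB
After move 2 (U): U=WWGG F=RRGY R=WBRR B=OOWB L=GYOO
After move 3 (F): F=GRYR U=WWOY R=GBGR D=RWYB L=GYOB
Query: D face = RWYB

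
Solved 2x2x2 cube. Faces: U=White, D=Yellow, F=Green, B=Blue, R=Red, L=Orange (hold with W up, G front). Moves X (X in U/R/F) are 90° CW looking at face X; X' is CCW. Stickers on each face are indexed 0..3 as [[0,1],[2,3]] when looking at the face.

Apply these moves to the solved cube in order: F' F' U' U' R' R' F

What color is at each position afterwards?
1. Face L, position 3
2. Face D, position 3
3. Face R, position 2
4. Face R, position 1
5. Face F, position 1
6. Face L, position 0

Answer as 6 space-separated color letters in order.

After move 1 (F'): F=GGGG U=WWRR R=YRYR D=OOYY L=OWOW
After move 2 (F'): F=GGGG U=WWYY R=OROR D=WWYY L=OROR
After move 3 (U'): U=WYWY F=ORGG R=GGOR B=ORBB L=BBOR
After move 4 (U'): U=YYWW F=BBGG R=OROR B=GGBB L=OROR
After move 5 (R'): R=RROO U=YBWG F=BYGW D=WBYG B=YGWB
After move 6 (R'): R=RORO U=YWWY F=BBGG D=WYYW B=GGBB
After move 7 (F): F=GBGB U=YWRR R=WOYO D=RRYW L=OWOY
Query 1: L[3] = Y
Query 2: D[3] = W
Query 3: R[2] = Y
Query 4: R[1] = O
Query 5: F[1] = B
Query 6: L[0] = O

Answer: Y W Y O B O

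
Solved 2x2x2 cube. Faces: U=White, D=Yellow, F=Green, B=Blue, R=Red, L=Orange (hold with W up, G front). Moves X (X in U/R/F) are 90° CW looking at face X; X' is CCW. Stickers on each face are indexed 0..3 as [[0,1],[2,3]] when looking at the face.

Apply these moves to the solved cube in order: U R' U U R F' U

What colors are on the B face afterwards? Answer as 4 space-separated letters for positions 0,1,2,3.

After move 1 (U): U=WWWW F=RRGG R=BBRR B=OOBB L=GGOO
After move 2 (R'): R=BRBR U=WBWO F=RWGW D=YRYG B=YOYB
After move 3 (U): U=WWOB F=BRGW R=YOBR B=GGYB L=RWOO
After move 4 (U): U=OWBW F=YOGW R=GGBR B=RWYB L=BROO
After move 5 (R): R=BGRG U=OOBW F=YRGG D=YYYR B=WWWB
After move 6 (F'): F=RGYG U=OOBR R=YGYG D=ROYR L=BWOB
After move 7 (U): U=BORO F=YGYG R=WWYG B=BWWB L=RGOB
Query: B face = BWWB

Answer: B W W B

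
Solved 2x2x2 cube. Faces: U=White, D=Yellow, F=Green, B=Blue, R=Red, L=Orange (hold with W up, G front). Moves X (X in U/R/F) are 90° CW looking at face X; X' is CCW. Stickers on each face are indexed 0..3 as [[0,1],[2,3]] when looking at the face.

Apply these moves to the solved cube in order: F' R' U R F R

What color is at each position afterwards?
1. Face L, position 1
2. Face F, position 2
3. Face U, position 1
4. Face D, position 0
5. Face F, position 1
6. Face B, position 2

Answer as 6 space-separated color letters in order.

Answer: O G R Y Y R

Derivation:
After move 1 (F'): F=GGGG U=WWRR R=YRYR D=OOYY L=OWOW
After move 2 (R'): R=RRYY U=WBRB F=GWGR D=OGYG B=YBOB
After move 3 (U): U=RWBB F=RRGR R=YBYY B=OWOB L=GWOW
After move 4 (R): R=YYYB U=RRBR F=RGGG D=OOYO B=BWWB
After move 5 (F): F=GRGG U=RRWW R=BYRB D=YYYO L=GOOO
After move 6 (R): R=RBBY U=RRWG F=GYGO D=YWYB B=WWRB
Query 1: L[1] = O
Query 2: F[2] = G
Query 3: U[1] = R
Query 4: D[0] = Y
Query 5: F[1] = Y
Query 6: B[2] = R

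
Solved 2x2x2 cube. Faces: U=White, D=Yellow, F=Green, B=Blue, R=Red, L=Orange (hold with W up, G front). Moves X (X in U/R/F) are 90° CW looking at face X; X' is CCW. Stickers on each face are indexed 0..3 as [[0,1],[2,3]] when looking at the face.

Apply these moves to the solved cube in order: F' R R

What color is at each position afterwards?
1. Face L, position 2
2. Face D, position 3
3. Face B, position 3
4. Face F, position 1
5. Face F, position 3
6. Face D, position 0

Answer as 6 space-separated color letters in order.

After move 1 (F'): F=GGGG U=WWRR R=YRYR D=OOYY L=OWOW
After move 2 (R): R=YYRR U=WGRG F=GOGY D=OBYB B=RBWB
After move 3 (R): R=RYRY U=WORY F=GBGB D=OWYR B=GBGB
Query 1: L[2] = O
Query 2: D[3] = R
Query 3: B[3] = B
Query 4: F[1] = B
Query 5: F[3] = B
Query 6: D[0] = O

Answer: O R B B B O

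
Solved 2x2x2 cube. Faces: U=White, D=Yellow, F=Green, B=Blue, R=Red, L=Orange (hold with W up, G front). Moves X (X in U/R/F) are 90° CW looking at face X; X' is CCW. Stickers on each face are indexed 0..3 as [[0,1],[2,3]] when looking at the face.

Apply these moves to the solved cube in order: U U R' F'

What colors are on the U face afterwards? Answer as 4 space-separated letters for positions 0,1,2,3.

Answer: W B O O

Derivation:
After move 1 (U): U=WWWW F=RRGG R=BBRR B=OOBB L=GGOO
After move 2 (U): U=WWWW F=BBGG R=OORR B=GGBB L=RROO
After move 3 (R'): R=OROR U=WBWG F=BWGW D=YBYG B=YGYB
After move 4 (F'): F=WWBG U=WBOO R=BRYR D=ROYG L=RGOW
Query: U face = WBOO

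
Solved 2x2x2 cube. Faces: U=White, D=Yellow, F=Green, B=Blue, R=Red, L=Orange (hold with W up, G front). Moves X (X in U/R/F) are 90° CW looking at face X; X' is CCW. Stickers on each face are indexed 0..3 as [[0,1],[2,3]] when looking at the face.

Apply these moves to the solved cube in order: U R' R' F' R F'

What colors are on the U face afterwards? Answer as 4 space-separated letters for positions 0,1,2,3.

Answer: W O Y B

Derivation:
After move 1 (U): U=WWWW F=RRGG R=BBRR B=OOBB L=GGOO
After move 2 (R'): R=BRBR U=WBWO F=RWGW D=YRYG B=YOYB
After move 3 (R'): R=RRBB U=WYWY F=RBGO D=YWYW B=GORB
After move 4 (F'): F=BORG U=WYRB R=WRYB D=GOYW L=GYOW
After move 5 (R): R=YWBR U=WORG F=BORW D=GRYG B=BOYB
After move 6 (F'): F=OWBR U=WOYB R=RWGR D=YWYG L=GGOR
Query: U face = WOYB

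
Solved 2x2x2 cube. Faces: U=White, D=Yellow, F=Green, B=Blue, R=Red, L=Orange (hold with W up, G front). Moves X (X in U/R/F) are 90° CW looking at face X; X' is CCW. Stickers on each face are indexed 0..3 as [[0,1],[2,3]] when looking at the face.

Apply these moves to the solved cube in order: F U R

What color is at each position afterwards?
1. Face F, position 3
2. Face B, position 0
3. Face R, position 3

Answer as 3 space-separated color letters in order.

After move 1 (F): F=GGGG U=WWOO R=WRWR D=RRYY L=OYOY
After move 2 (U): U=OWOW F=WRGG R=BBWR B=OYBB L=GGOY
After move 3 (R): R=WBRB U=OROG F=WRGY D=RBYO B=WYWB
Query 1: F[3] = Y
Query 2: B[0] = W
Query 3: R[3] = B

Answer: Y W B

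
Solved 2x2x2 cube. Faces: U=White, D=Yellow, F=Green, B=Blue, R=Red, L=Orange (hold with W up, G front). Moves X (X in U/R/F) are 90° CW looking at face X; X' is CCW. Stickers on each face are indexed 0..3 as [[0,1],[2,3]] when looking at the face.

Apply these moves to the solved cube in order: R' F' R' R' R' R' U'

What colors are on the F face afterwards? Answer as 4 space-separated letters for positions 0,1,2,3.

Answer: O B G G

Derivation:
After move 1 (R'): R=RRRR U=WBWB F=GWGW D=YGYG B=YBYB
After move 2 (F'): F=WWGG U=WBRR R=GRYR D=OOYG L=OBOW
After move 3 (R'): R=RRGY U=WYRY F=WBGR D=OWYG B=GBOB
After move 4 (R'): R=RYRG U=WORG F=WYGY D=OBYR B=GBWB
After move 5 (R'): R=YGRR U=WWRG F=WOGG D=OYYY B=RBBB
After move 6 (R'): R=GRYR U=WBRR F=WWGG D=OOYG B=YBYB
After move 7 (U'): U=BRWR F=OBGG R=WWYR B=GRYB L=YBOW
Query: F face = OBGG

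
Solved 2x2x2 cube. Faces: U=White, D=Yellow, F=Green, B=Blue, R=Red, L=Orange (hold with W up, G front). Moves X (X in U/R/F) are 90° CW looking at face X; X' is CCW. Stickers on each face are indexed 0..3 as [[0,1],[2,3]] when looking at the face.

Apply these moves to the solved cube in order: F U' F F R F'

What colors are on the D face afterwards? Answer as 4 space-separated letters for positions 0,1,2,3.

After move 1 (F): F=GGGG U=WWOO R=WRWR D=RRYY L=OYOY
After move 2 (U'): U=WOWO F=OYGG R=GGWR B=WRBB L=BBOY
After move 3 (F): F=GOGY U=WOYB R=WGOR D=WGYY L=BROR
After move 4 (F): F=GGYO U=WORR R=YGBR D=OWYY L=BWOG
After move 5 (R): R=BYRG U=WGRO F=GWYY D=OBYW B=RROB
After move 6 (F'): F=WYGY U=WGBR R=BYOG D=WGYW L=BOOR
Query: D face = WGYW

Answer: W G Y W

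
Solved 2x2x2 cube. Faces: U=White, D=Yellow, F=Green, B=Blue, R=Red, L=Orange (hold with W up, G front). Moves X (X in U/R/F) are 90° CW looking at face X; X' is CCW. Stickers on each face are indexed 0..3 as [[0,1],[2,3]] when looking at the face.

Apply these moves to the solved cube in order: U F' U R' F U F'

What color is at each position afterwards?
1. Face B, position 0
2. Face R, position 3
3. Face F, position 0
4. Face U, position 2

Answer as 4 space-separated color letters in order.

Answer: R Y R Y

Derivation:
After move 1 (U): U=WWWW F=RRGG R=BBRR B=OOBB L=GGOO
After move 2 (F'): F=RGRG U=WWBR R=YBYR D=GOYY L=GWOW
After move 3 (U): U=BWRW F=YBRG R=OOYR B=GWBB L=RGOW
After move 4 (R'): R=OROY U=BBRG F=YWRW D=GBYG B=YWOB
After move 5 (F): F=RYWW U=BBWG R=RRGY D=OOYG L=RGOB
After move 6 (U): U=WBGB F=RRWW R=YWGY B=RGOB L=RYOB
After move 7 (F'): F=RWRW U=WBYG R=OWOY D=YBYG L=RBOG
Query 1: B[0] = R
Query 2: R[3] = Y
Query 3: F[0] = R
Query 4: U[2] = Y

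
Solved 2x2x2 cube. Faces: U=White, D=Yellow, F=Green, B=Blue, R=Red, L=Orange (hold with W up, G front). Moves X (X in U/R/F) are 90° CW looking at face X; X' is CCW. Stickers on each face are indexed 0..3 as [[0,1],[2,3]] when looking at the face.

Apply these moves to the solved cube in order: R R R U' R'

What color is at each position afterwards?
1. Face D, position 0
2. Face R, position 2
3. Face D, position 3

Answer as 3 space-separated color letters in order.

Answer: Y G W

Derivation:
After move 1 (R): R=RRRR U=WGWG F=GYGY D=YBYB B=WBWB
After move 2 (R): R=RRRR U=WYWY F=GBGB D=YWYW B=GBGB
After move 3 (R): R=RRRR U=WBWB F=GWGW D=YGYG B=YBYB
After move 4 (U'): U=BBWW F=OOGW R=GWRR B=RRYB L=YBOO
After move 5 (R'): R=WRGR U=BYWR F=OBGW D=YOYW B=GRGB
Query 1: D[0] = Y
Query 2: R[2] = G
Query 3: D[3] = W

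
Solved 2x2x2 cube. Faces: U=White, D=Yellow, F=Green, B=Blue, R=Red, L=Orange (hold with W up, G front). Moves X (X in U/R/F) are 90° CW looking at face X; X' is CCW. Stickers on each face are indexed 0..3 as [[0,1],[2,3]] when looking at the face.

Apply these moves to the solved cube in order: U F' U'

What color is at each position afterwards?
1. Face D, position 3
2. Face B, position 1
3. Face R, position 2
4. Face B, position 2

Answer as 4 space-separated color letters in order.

After move 1 (U): U=WWWW F=RRGG R=BBRR B=OOBB L=GGOO
After move 2 (F'): F=RGRG U=WWBR R=YBYR D=GOYY L=GWOW
After move 3 (U'): U=WRWB F=GWRG R=RGYR B=YBBB L=OOOW
Query 1: D[3] = Y
Query 2: B[1] = B
Query 3: R[2] = Y
Query 4: B[2] = B

Answer: Y B Y B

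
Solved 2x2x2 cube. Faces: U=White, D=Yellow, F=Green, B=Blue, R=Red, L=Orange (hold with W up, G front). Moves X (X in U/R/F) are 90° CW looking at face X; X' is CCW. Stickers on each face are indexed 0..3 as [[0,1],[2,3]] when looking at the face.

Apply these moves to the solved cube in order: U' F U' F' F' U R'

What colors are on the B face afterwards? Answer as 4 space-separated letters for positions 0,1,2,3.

Answer: Y W W B

Derivation:
After move 1 (U'): U=WWWW F=OOGG R=GGRR B=RRBB L=BBOO
After move 2 (F): F=GOGO U=WWOB R=WGWR D=RGYY L=BYOY
After move 3 (U'): U=WBWO F=BYGO R=GOWR B=WGBB L=RROY
After move 4 (F'): F=YOBG U=WBGW R=GORR D=RYYY L=ROOW
After move 5 (F'): F=OGYB U=WBGR R=YORR D=OWYY L=RWOG
After move 6 (U): U=GWRB F=YOYB R=WGRR B=RWBB L=OGOG
After move 7 (R'): R=GRWR U=GBRR F=YWYB D=OOYB B=YWWB
Query: B face = YWWB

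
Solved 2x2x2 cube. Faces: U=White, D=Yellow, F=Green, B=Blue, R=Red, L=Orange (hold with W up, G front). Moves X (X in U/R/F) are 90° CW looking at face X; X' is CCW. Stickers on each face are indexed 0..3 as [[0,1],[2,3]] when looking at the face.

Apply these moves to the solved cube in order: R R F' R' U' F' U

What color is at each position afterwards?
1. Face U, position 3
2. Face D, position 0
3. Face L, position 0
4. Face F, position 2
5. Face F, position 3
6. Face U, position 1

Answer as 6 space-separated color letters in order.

After move 1 (R): R=RRRR U=WGWG F=GYGY D=YBYB B=WBWB
After move 2 (R): R=RRRR U=WYWY F=GBGB D=YWYW B=GBGB
After move 3 (F'): F=BBGG U=WYRR R=WRYR D=OOYW L=OYOW
After move 4 (R'): R=RRWY U=WGRG F=BYGR D=OBYG B=WBOB
After move 5 (U'): U=GGWR F=OYGR R=BYWY B=RROB L=WBOW
After move 6 (F'): F=YROG U=GGBW R=BYOY D=BWYG L=WROW
After move 7 (U): U=BGWG F=BYOG R=RROY B=WROB L=YROW
Query 1: U[3] = G
Query 2: D[0] = B
Query 3: L[0] = Y
Query 4: F[2] = O
Query 5: F[3] = G
Query 6: U[1] = G

Answer: G B Y O G G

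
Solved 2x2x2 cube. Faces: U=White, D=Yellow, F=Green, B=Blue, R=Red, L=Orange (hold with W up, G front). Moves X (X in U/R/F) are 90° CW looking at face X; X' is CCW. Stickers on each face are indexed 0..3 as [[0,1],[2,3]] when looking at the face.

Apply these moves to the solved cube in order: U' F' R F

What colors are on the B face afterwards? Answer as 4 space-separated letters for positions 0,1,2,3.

After move 1 (U'): U=WWWW F=OOGG R=GGRR B=RRBB L=BBOO
After move 2 (F'): F=OGOG U=WWGR R=YGYR D=BOYY L=BWOW
After move 3 (R): R=YYRG U=WGGG F=OOOY D=BBYR B=RRWB
After move 4 (F): F=OOYO U=WGWW R=GYGG D=RYYR L=BBOB
Query: B face = RRWB

Answer: R R W B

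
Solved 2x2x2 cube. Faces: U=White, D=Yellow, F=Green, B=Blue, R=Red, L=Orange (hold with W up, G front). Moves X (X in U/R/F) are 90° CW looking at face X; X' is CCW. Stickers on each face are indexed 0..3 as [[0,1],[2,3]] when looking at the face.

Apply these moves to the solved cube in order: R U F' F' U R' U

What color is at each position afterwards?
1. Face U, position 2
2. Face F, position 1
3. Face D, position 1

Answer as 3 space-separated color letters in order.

After move 1 (R): R=RRRR U=WGWG F=GYGY D=YBYB B=WBWB
After move 2 (U): U=WWGG F=RRGY R=WBRR B=OOWB L=GYOO
After move 3 (F'): F=RYRG U=WWWR R=BBYR D=YOYB L=GGOG
After move 4 (F'): F=YGRR U=WWBY R=OBYR D=GGYB L=GROW
After move 5 (U): U=BWYW F=OBRR R=OOYR B=GRWB L=YGOW
After move 6 (R'): R=OROY U=BWYG F=OWRW D=GBYR B=BRGB
After move 7 (U): U=YBGW F=ORRW R=BROY B=YGGB L=OWOW
Query 1: U[2] = G
Query 2: F[1] = R
Query 3: D[1] = B

Answer: G R B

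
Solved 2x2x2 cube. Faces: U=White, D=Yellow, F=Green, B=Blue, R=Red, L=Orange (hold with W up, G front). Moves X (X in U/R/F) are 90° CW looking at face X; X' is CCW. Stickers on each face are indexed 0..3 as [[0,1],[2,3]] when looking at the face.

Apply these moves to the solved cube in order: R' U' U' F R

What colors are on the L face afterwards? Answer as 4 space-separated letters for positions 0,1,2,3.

Answer: R Y O G

Derivation:
After move 1 (R'): R=RRRR U=WBWB F=GWGW D=YGYG B=YBYB
After move 2 (U'): U=BBWW F=OOGW R=GWRR B=RRYB L=YBOO
After move 3 (U'): U=BWBW F=YBGW R=OORR B=GWYB L=RROO
After move 4 (F): F=GYWB U=BWOR R=BOWR D=ROYG L=RYOG
After move 5 (R): R=WBRO U=BYOB F=GOWG D=RYYG B=RWWB
Query: L face = RYOG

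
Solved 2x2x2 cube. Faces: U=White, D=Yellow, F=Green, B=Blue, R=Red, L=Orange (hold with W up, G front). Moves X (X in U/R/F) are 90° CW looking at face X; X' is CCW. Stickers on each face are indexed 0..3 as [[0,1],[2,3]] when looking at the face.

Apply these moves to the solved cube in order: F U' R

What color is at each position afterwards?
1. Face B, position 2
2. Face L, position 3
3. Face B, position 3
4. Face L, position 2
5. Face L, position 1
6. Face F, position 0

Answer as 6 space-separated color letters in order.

After move 1 (F): F=GGGG U=WWOO R=WRWR D=RRYY L=OYOY
After move 2 (U'): U=WOWO F=OYGG R=GGWR B=WRBB L=BBOY
After move 3 (R): R=WGRG U=WYWG F=ORGY D=RBYW B=OROB
Query 1: B[2] = O
Query 2: L[3] = Y
Query 3: B[3] = B
Query 4: L[2] = O
Query 5: L[1] = B
Query 6: F[0] = O

Answer: O Y B O B O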